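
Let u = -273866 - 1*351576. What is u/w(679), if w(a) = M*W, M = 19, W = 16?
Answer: -16459/8 ≈ -2057.4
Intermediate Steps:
u = -625442 (u = -273866 - 351576 = -625442)
w(a) = 304 (w(a) = 19*16 = 304)
u/w(679) = -625442/304 = -625442*1/304 = -16459/8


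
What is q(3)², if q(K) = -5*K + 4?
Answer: 121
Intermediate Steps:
q(K) = 4 - 5*K
q(3)² = (4 - 5*3)² = (4 - 15)² = (-11)² = 121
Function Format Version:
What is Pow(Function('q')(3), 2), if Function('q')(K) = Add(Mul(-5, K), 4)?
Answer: 121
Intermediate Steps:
Function('q')(K) = Add(4, Mul(-5, K))
Pow(Function('q')(3), 2) = Pow(Add(4, Mul(-5, 3)), 2) = Pow(Add(4, -15), 2) = Pow(-11, 2) = 121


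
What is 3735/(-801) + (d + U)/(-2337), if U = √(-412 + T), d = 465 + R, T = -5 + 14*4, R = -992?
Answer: -922952/207993 - I/123 ≈ -4.4374 - 0.0081301*I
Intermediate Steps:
T = 51 (T = -5 + 56 = 51)
d = -527 (d = 465 - 992 = -527)
U = 19*I (U = √(-412 + 51) = √(-361) = 19*I ≈ 19.0*I)
3735/(-801) + (d + U)/(-2337) = 3735/(-801) + (-527 + 19*I)/(-2337) = 3735*(-1/801) + (-527 + 19*I)*(-1/2337) = -415/89 + (527/2337 - I/123) = -922952/207993 - I/123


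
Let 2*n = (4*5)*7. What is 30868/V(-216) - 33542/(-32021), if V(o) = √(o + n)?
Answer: 33542/32021 - 15434*I*√146/73 ≈ 1.0475 - 2554.7*I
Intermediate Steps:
n = 70 (n = ((4*5)*7)/2 = (20*7)/2 = (½)*140 = 70)
V(o) = √(70 + o) (V(o) = √(o + 70) = √(70 + o))
30868/V(-216) - 33542/(-32021) = 30868/(√(70 - 216)) - 33542/(-32021) = 30868/(√(-146)) - 33542*(-1/32021) = 30868/((I*√146)) + 33542/32021 = 30868*(-I*√146/146) + 33542/32021 = -15434*I*√146/73 + 33542/32021 = 33542/32021 - 15434*I*√146/73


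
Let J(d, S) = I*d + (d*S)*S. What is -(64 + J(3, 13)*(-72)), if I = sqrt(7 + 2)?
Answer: 37088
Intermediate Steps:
I = 3 (I = sqrt(9) = 3)
J(d, S) = 3*d + d*S**2 (J(d, S) = 3*d + (d*S)*S = 3*d + (S*d)*S = 3*d + d*S**2)
-(64 + J(3, 13)*(-72)) = -(64 + (3*(3 + 13**2))*(-72)) = -(64 + (3*(3 + 169))*(-72)) = -(64 + (3*172)*(-72)) = -(64 + 516*(-72)) = -(64 - 37152) = -1*(-37088) = 37088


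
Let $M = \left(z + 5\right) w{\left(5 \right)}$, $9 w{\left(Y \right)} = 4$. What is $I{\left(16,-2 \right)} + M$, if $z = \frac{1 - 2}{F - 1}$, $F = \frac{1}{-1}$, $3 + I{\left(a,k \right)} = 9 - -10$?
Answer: $\frac{166}{9} \approx 18.444$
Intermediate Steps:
$I{\left(a,k \right)} = 16$ ($I{\left(a,k \right)} = -3 + \left(9 - -10\right) = -3 + \left(9 + 10\right) = -3 + 19 = 16$)
$F = -1$
$z = \frac{1}{2}$ ($z = \frac{1 - 2}{-1 - 1} = - \frac{1}{-2} = \left(-1\right) \left(- \frac{1}{2}\right) = \frac{1}{2} \approx 0.5$)
$w{\left(Y \right)} = \frac{4}{9}$ ($w{\left(Y \right)} = \frac{1}{9} \cdot 4 = \frac{4}{9}$)
$M = \frac{22}{9}$ ($M = \left(\frac{1}{2} + 5\right) \frac{4}{9} = \frac{11}{2} \cdot \frac{4}{9} = \frac{22}{9} \approx 2.4444$)
$I{\left(16,-2 \right)} + M = 16 + \frac{22}{9} = \frac{166}{9}$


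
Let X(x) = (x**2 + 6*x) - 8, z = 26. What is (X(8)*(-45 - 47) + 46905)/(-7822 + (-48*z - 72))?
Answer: -37337/9142 ≈ -4.0841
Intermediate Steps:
X(x) = -8 + x**2 + 6*x
(X(8)*(-45 - 47) + 46905)/(-7822 + (-48*z - 72)) = ((-8 + 8**2 + 6*8)*(-45 - 47) + 46905)/(-7822 + (-48*26 - 72)) = ((-8 + 64 + 48)*(-92) + 46905)/(-7822 + (-1248 - 72)) = (104*(-92) + 46905)/(-7822 - 1320) = (-9568 + 46905)/(-9142) = 37337*(-1/9142) = -37337/9142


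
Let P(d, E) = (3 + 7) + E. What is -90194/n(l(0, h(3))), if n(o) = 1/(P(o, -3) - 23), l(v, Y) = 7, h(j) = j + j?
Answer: 1443104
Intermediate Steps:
P(d, E) = 10 + E
h(j) = 2*j
n(o) = -1/16 (n(o) = 1/((10 - 3) - 23) = 1/(7 - 23) = 1/(-16) = -1/16)
-90194/n(l(0, h(3))) = -90194/(-1/16) = -90194*(-16) = 1443104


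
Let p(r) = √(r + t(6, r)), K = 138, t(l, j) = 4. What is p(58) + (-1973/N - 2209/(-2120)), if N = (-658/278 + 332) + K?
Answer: -437816431/137802120 + √62 ≈ 4.6969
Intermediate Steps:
N = 65001/139 (N = (-658/278 + 332) + 138 = (-658*1/278 + 332) + 138 = (-329/139 + 332) + 138 = 45819/139 + 138 = 65001/139 ≈ 467.63)
p(r) = √(4 + r) (p(r) = √(r + 4) = √(4 + r))
p(58) + (-1973/N - 2209/(-2120)) = √(4 + 58) + (-1973/65001/139 - 2209/(-2120)) = √62 + (-1973*139/65001 - 2209*(-1/2120)) = √62 + (-274247/65001 + 2209/2120) = √62 - 437816431/137802120 = -437816431/137802120 + √62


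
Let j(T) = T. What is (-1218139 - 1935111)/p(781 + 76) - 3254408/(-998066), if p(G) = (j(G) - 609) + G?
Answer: -314355549366/110286293 ≈ -2850.4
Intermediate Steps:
p(G) = -609 + 2*G (p(G) = (G - 609) + G = (-609 + G) + G = -609 + 2*G)
(-1218139 - 1935111)/p(781 + 76) - 3254408/(-998066) = (-1218139 - 1935111)/(-609 + 2*(781 + 76)) - 3254408/(-998066) = -3153250/(-609 + 2*857) - 3254408*(-1/998066) = -3153250/(-609 + 1714) + 1627204/499033 = -3153250/1105 + 1627204/499033 = -3153250*1/1105 + 1627204/499033 = -630650/221 + 1627204/499033 = -314355549366/110286293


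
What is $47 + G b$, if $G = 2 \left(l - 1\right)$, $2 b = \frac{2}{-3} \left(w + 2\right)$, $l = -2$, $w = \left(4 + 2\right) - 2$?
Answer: $59$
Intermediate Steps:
$w = 4$ ($w = 6 - 2 = 4$)
$b = -2$ ($b = \frac{\frac{2}{-3} \left(4 + 2\right)}{2} = \frac{2 \left(- \frac{1}{3}\right) 6}{2} = \frac{\left(- \frac{2}{3}\right) 6}{2} = \frac{1}{2} \left(-4\right) = -2$)
$G = -6$ ($G = 2 \left(-2 - 1\right) = 2 \left(-3\right) = -6$)
$47 + G b = 47 - -12 = 47 + 12 = 59$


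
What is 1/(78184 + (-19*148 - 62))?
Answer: 1/75310 ≈ 1.3278e-5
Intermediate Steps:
1/(78184 + (-19*148 - 62)) = 1/(78184 + (-2812 - 62)) = 1/(78184 - 2874) = 1/75310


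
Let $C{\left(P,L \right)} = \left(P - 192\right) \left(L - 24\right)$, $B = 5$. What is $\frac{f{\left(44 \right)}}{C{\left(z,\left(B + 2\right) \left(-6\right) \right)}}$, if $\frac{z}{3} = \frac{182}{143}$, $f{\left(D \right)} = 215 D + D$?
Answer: $\frac{88}{115} \approx 0.76522$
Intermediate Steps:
$f{\left(D \right)} = 216 D$
$z = \frac{42}{11}$ ($z = 3 \cdot \frac{182}{143} = 3 \cdot 182 \cdot \frac{1}{143} = 3 \cdot \frac{14}{11} = \frac{42}{11} \approx 3.8182$)
$C{\left(P,L \right)} = \left(-192 + P\right) \left(-24 + L\right)$
$\frac{f{\left(44 \right)}}{C{\left(z,\left(B + 2\right) \left(-6\right) \right)}} = \frac{216 \cdot 44}{4608 - 192 \left(5 + 2\right) \left(-6\right) - \frac{1008}{11} + \left(5 + 2\right) \left(-6\right) \frac{42}{11}} = \frac{9504}{4608 - 192 \cdot 7 \left(-6\right) - \frac{1008}{11} + 7 \left(-6\right) \frac{42}{11}} = \frac{9504}{4608 - -8064 - \frac{1008}{11} - \frac{1764}{11}} = \frac{9504}{4608 + 8064 - \frac{1008}{11} - \frac{1764}{11}} = \frac{9504}{12420} = 9504 \cdot \frac{1}{12420} = \frac{88}{115}$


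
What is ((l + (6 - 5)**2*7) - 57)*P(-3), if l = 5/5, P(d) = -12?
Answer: 588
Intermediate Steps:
l = 1 (l = 5*(1/5) = 1)
((l + (6 - 5)**2*7) - 57)*P(-3) = ((1 + (6 - 5)**2*7) - 57)*(-12) = ((1 + 1**2*7) - 57)*(-12) = ((1 + 1*7) - 57)*(-12) = ((1 + 7) - 57)*(-12) = (8 - 57)*(-12) = -49*(-12) = 588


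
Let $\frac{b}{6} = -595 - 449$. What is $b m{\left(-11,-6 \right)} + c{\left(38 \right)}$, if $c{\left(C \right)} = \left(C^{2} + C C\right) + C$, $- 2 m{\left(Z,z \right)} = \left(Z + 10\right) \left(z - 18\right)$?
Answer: $78094$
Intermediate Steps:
$m{\left(Z,z \right)} = - \frac{\left(-18 + z\right) \left(10 + Z\right)}{2}$ ($m{\left(Z,z \right)} = - \frac{\left(Z + 10\right) \left(z - 18\right)}{2} = - \frac{\left(10 + Z\right) \left(-18 + z\right)}{2} = - \frac{\left(-18 + z\right) \left(10 + Z\right)}{2}$)
$c{\left(C \right)} = C + 2 C^{2}$ ($c{\left(C \right)} = \left(C^{2} + C^{2}\right) + C = 2 C^{2} + C = C + 2 C^{2}$)
$b = -6264$ ($b = 6 \left(-595 - 449\right) = 6 \left(-1044\right) = -6264$)
$b m{\left(-11,-6 \right)} + c{\left(38 \right)} = - 6264 \left(90 - -30 + 9 \left(-11\right) - \left(- \frac{11}{2}\right) \left(-6\right)\right) + 38 \left(1 + 2 \cdot 38\right) = - 6264 \left(90 + 30 - 99 - 33\right) + 38 \left(1 + 76\right) = \left(-6264\right) \left(-12\right) + 38 \cdot 77 = 75168 + 2926 = 78094$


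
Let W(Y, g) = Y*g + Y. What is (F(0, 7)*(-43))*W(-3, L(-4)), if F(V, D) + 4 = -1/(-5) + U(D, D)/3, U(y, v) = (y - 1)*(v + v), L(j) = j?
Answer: -46827/5 ≈ -9365.4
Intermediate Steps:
W(Y, g) = Y + Y*g
U(y, v) = 2*v*(-1 + y) (U(y, v) = (-1 + y)*(2*v) = 2*v*(-1 + y))
F(V, D) = -19/5 + 2*D*(-1 + D)/3 (F(V, D) = -4 + (-1/(-5) + (2*D*(-1 + D))/3) = -4 + (-1*(-1/5) + (2*D*(-1 + D))*(1/3)) = -4 + (1/5 + 2*D*(-1 + D)/3) = -19/5 + 2*D*(-1 + D)/3)
(F(0, 7)*(-43))*W(-3, L(-4)) = ((-19/5 + (2/3)*7*(-1 + 7))*(-43))*(-3*(1 - 4)) = ((-19/5 + (2/3)*7*6)*(-43))*(-3*(-3)) = ((-19/5 + 28)*(-43))*9 = ((121/5)*(-43))*9 = -5203/5*9 = -46827/5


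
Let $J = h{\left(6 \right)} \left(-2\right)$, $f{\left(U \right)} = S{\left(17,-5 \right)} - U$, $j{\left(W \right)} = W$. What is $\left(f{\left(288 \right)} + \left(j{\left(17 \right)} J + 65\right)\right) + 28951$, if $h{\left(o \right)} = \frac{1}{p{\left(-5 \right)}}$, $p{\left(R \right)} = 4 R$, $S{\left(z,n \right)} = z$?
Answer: $\frac{287467}{10} \approx 28747.0$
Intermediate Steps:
$h{\left(o \right)} = - \frac{1}{20}$ ($h{\left(o \right)} = \frac{1}{4 \left(-5\right)} = \frac{1}{-20} = - \frac{1}{20}$)
$f{\left(U \right)} = 17 - U$
$J = \frac{1}{10}$ ($J = \left(- \frac{1}{20}\right) \left(-2\right) = \frac{1}{10} \approx 0.1$)
$\left(f{\left(288 \right)} + \left(j{\left(17 \right)} J + 65\right)\right) + 28951 = \left(\left(17 - 288\right) + \left(17 \cdot \frac{1}{10} + 65\right)\right) + 28951 = \left(\left(17 - 288\right) + \left(\frac{17}{10} + 65\right)\right) + 28951 = \left(-271 + \frac{667}{10}\right) + 28951 = - \frac{2043}{10} + 28951 = \frac{287467}{10}$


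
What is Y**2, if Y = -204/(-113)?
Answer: 41616/12769 ≈ 3.2591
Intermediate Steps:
Y = 204/113 (Y = -204*(-1/113) = 204/113 ≈ 1.8053)
Y**2 = (204/113)**2 = 41616/12769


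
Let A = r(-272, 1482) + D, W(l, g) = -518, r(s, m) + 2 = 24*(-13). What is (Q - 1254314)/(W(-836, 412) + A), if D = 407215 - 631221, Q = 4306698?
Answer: -1526192/112419 ≈ -13.576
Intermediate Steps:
r(s, m) = -314 (r(s, m) = -2 + 24*(-13) = -2 - 312 = -314)
D = -224006
A = -224320 (A = -314 - 224006 = -224320)
(Q - 1254314)/(W(-836, 412) + A) = (4306698 - 1254314)/(-518 - 224320) = 3052384/(-224838) = 3052384*(-1/224838) = -1526192/112419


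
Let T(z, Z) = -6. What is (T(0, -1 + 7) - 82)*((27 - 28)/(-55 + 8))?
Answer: -88/47 ≈ -1.8723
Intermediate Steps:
(T(0, -1 + 7) - 82)*((27 - 28)/(-55 + 8)) = (-6 - 82)*((27 - 28)/(-55 + 8)) = -(-88)/(-47) = -(-88)*(-1)/47 = -88*1/47 = -88/47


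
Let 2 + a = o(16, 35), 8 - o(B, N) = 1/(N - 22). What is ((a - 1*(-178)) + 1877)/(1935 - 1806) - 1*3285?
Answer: -5482153/1677 ≈ -3269.0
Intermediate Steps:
o(B, N) = 8 - 1/(-22 + N) (o(B, N) = 8 - 1/(N - 22) = 8 - 1/(-22 + N))
a = 77/13 (a = -2 + (-177 + 8*35)/(-22 + 35) = -2 + (-177 + 280)/13 = -2 + (1/13)*103 = -2 + 103/13 = 77/13 ≈ 5.9231)
((a - 1*(-178)) + 1877)/(1935 - 1806) - 1*3285 = ((77/13 - 1*(-178)) + 1877)/(1935 - 1806) - 1*3285 = ((77/13 + 178) + 1877)/129 - 3285 = (2391/13 + 1877)*(1/129) - 3285 = (26792/13)*(1/129) - 3285 = 26792/1677 - 3285 = -5482153/1677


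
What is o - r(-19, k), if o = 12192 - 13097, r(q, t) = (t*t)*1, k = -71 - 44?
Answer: -14130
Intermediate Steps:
k = -115
r(q, t) = t**2 (r(q, t) = t**2*1 = t**2)
o = -905
o - r(-19, k) = -905 - 1*(-115)**2 = -905 - 1*13225 = -905 - 13225 = -14130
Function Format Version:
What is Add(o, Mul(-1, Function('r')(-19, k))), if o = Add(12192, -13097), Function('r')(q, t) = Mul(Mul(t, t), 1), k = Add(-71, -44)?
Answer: -14130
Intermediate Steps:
k = -115
Function('r')(q, t) = Pow(t, 2) (Function('r')(q, t) = Mul(Pow(t, 2), 1) = Pow(t, 2))
o = -905
Add(o, Mul(-1, Function('r')(-19, k))) = Add(-905, Mul(-1, Pow(-115, 2))) = Add(-905, Mul(-1, 13225)) = Add(-905, -13225) = -14130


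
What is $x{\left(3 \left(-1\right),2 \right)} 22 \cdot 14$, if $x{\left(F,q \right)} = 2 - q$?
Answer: $0$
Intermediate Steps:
$x{\left(3 \left(-1\right),2 \right)} 22 \cdot 14 = \left(2 - 2\right) 22 \cdot 14 = 0 \cdot 22 \cdot 14 = 0 \cdot 14 = 0$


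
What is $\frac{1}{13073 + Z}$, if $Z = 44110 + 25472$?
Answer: $\frac{1}{82655} \approx 1.2098 \cdot 10^{-5}$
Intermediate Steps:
$Z = 69582$
$\frac{1}{13073 + Z} = \frac{1}{13073 + 69582} = \frac{1}{82655}$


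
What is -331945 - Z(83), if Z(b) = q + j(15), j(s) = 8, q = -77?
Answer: -331876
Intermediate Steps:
Z(b) = -69 (Z(b) = -77 + 8 = -69)
-331945 - Z(83) = -331945 - 1*(-69) = -331945 + 69 = -331876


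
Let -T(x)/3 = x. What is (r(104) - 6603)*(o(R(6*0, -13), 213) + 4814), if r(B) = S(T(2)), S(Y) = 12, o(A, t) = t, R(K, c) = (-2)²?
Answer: -33132957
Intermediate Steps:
R(K, c) = 4
T(x) = -3*x
r(B) = 12
(r(104) - 6603)*(o(R(6*0, -13), 213) + 4814) = (12 - 6603)*(213 + 4814) = -6591*5027 = -33132957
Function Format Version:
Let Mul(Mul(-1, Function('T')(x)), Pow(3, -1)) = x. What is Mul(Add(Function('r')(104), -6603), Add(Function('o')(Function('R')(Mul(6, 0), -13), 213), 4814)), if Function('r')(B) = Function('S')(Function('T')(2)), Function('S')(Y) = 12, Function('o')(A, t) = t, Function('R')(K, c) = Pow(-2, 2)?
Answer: -33132957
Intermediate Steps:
Function('R')(K, c) = 4
Function('T')(x) = Mul(-3, x)
Function('r')(B) = 12
Mul(Add(Function('r')(104), -6603), Add(Function('o')(Function('R')(Mul(6, 0), -13), 213), 4814)) = Mul(Add(12, -6603), Add(213, 4814)) = Mul(-6591, 5027) = -33132957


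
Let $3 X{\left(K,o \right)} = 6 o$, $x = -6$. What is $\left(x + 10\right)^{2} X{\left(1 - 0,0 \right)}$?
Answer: $0$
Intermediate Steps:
$X{\left(K,o \right)} = 2 o$ ($X{\left(K,o \right)} = \frac{6 o}{3} = 2 o$)
$\left(x + 10\right)^{2} X{\left(1 - 0,0 \right)} = \left(-6 + 10\right)^{2} \cdot 2 \cdot 0 = 4^{2} \cdot 0 = 16 \cdot 0 = 0$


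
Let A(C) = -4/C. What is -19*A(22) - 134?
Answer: -1436/11 ≈ -130.55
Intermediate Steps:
-19*A(22) - 134 = -(-76)/22 - 134 = -19*(-2/11) - 134 = 38/11 - 134 = -1436/11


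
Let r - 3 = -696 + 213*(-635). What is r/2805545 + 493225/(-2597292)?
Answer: -1736861585441/7286819584140 ≈ -0.23836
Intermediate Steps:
r = -135948 (r = 3 + (-696 + 213*(-635)) = 3 + (-696 - 135255) = 3 - 135951 = -135948)
r/2805545 + 493225/(-2597292) = -135948/2805545 + 493225/(-2597292) = -135948*1/2805545 + 493225*(-1/2597292) = -135948/2805545 - 493225/2597292 = -1736861585441/7286819584140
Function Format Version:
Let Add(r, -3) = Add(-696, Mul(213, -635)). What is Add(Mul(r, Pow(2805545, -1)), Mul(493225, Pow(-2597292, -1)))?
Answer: Rational(-1736861585441, 7286819584140) ≈ -0.23836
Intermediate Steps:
r = -135948 (r = Add(3, Add(-696, Mul(213, -635))) = Add(3, Add(-696, -135255)) = Add(3, -135951) = -135948)
Add(Mul(r, Pow(2805545, -1)), Mul(493225, Pow(-2597292, -1))) = Add(Mul(-135948, Pow(2805545, -1)), Mul(493225, Pow(-2597292, -1))) = Add(Mul(-135948, Rational(1, 2805545)), Mul(493225, Rational(-1, 2597292))) = Add(Rational(-135948, 2805545), Rational(-493225, 2597292)) = Rational(-1736861585441, 7286819584140)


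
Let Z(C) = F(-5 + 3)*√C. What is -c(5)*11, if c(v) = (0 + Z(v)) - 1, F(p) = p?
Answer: 11 + 22*√5 ≈ 60.193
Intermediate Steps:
Z(C) = -2*√C (Z(C) = (-5 + 3)*√C = -2*√C)
c(v) = -1 - 2*√v (c(v) = (0 - 2*√v) - 1 = -2*√v - 1 = -1 - 2*√v)
-c(5)*11 = -(-1 - 2*√5)*11 = (1 + 2*√5)*11 = 11 + 22*√5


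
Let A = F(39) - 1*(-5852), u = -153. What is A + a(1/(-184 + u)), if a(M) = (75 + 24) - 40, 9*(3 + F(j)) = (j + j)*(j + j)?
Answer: 6584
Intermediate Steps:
F(j) = -3 + 4*j²/9 (F(j) = -3 + ((j + j)*(j + j))/9 = -3 + ((2*j)*(2*j))/9 = -3 + (4*j²)/9 = -3 + 4*j²/9)
a(M) = 59 (a(M) = 99 - 40 = 59)
A = 6525 (A = (-3 + (4/9)*39²) - 1*(-5852) = (-3 + (4/9)*1521) + 5852 = (-3 + 676) + 5852 = 673 + 5852 = 6525)
A + a(1/(-184 + u)) = 6525 + 59 = 6584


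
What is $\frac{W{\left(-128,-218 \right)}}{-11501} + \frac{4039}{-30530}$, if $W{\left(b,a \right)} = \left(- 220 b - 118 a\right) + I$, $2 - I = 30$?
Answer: $- \frac{1690676219}{351125530} \approx -4.815$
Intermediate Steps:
$I = -28$ ($I = 2 - 30 = -28$)
$W{\left(b,a \right)} = -28 - 220 b - 118 a$ ($W{\left(b,a \right)} = \left(- 220 b - 118 a\right) - 28 = -28 - 220 b - 118 a$)
$\frac{W{\left(-128,-218 \right)}}{-11501} + \frac{4039}{-30530} = \frac{-28 - -28160 - -25724}{-11501} + \frac{4039}{-30530} = \left(-28 + 28160 + 25724\right) \left(- \frac{1}{11501}\right) + 4039 \left(- \frac{1}{30530}\right) = 53856 \left(- \frac{1}{11501}\right) - \frac{4039}{30530} = - \frac{53856}{11501} - \frac{4039}{30530} = - \frac{1690676219}{351125530}$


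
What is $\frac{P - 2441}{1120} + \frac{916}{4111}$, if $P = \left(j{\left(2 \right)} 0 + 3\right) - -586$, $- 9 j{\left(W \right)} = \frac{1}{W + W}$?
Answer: $- \frac{1646913}{1151080} \approx -1.4308$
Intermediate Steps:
$j{\left(W \right)} = - \frac{1}{18 W}$ ($j{\left(W \right)} = - \frac{1}{9 \left(W + W\right)} = - \frac{1}{9 \cdot 2 W} = - \frac{\frac{1}{2} \frac{1}{W}}{9} = - \frac{1}{18 W}$)
$P = 589$ ($P = \left(- \frac{1}{18 \cdot 2} \cdot 0 + 3\right) - -586 = \left(\left(- \frac{1}{18}\right) \frac{1}{2} \cdot 0 + 3\right) + 586 = \left(\left(- \frac{1}{36}\right) 0 + 3\right) + 586 = \left(0 + 3\right) + 586 = 3 + 586 = 589$)
$\frac{P - 2441}{1120} + \frac{916}{4111} = \frac{589 - 2441}{1120} + \frac{916}{4111} = \left(589 - 2441\right) \frac{1}{1120} + 916 \cdot \frac{1}{4111} = \left(-1852\right) \frac{1}{1120} + \frac{916}{4111} = - \frac{463}{280} + \frac{916}{4111} = - \frac{1646913}{1151080}$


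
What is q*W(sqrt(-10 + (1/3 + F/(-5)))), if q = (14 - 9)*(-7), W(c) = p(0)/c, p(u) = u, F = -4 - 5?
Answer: 0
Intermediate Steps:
F = -9
W(c) = 0 (W(c) = 0/c = 0)
q = -35 (q = 5*(-7) = -35)
q*W(sqrt(-10 + (1/3 + F/(-5)))) = -35*0 = 0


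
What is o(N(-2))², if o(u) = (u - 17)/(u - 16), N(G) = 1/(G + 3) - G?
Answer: 196/169 ≈ 1.1598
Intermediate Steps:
N(G) = 1/(3 + G) - G
o(u) = (-17 + u)/(-16 + u)
o(N(-2))² = ((-17 + (1 - 1*(-2)² - 3*(-2))/(3 - 2))/(-16 + (1 - 1*(-2)² - 3*(-2))/(3 - 2)))² = ((-17 + (1 - 1*4 + 6)/1)/(-16 + (1 - 1*4 + 6)/1))² = ((-17 + 1*(1 - 4 + 6))/(-16 + 1*(1 - 4 + 6)))² = ((-17 + 1*3)/(-16 + 1*3))² = ((-17 + 3)/(-16 + 3))² = (-14/(-13))² = (-1/13*(-14))² = (14/13)² = 196/169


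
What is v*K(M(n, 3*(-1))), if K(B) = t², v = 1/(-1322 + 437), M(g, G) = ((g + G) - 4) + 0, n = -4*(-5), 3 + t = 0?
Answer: -3/295 ≈ -0.010169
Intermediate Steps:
t = -3 (t = -3 + 0 = -3)
n = 20
M(g, G) = -4 + G + g (M(g, G) = ((G + g) - 4) + 0 = (-4 + G + g) + 0 = -4 + G + g)
v = -1/885 (v = 1/(-885) = -1/885 ≈ -0.0011299)
K(B) = 9 (K(B) = (-3)² = 9)
v*K(M(n, 3*(-1))) = -1/885*9 = -3/295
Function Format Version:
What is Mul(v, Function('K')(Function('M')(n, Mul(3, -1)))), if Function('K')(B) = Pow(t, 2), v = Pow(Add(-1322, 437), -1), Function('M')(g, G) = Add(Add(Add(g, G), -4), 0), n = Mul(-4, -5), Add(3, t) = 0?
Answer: Rational(-3, 295) ≈ -0.010169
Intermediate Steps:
t = -3 (t = Add(-3, 0) = -3)
n = 20
Function('M')(g, G) = Add(-4, G, g) (Function('M')(g, G) = Add(Add(Add(G, g), -4), 0) = Add(Add(-4, G, g), 0) = Add(-4, G, g))
v = Rational(-1, 885) (v = Pow(-885, -1) = Rational(-1, 885) ≈ -0.0011299)
Function('K')(B) = 9 (Function('K')(B) = Pow(-3, 2) = 9)
Mul(v, Function('K')(Function('M')(n, Mul(3, -1)))) = Mul(Rational(-1, 885), 9) = Rational(-3, 295)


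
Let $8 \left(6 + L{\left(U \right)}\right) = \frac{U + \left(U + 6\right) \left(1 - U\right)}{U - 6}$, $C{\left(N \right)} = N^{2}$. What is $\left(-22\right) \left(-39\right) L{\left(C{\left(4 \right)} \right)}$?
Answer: $- \frac{170313}{20} \approx -8515.7$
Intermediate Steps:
$L{\left(U \right)} = -6 + \frac{U + \left(1 - U\right) \left(6 + U\right)}{8 \left(-6 + U\right)}$ ($L{\left(U \right)} = -6 + \frac{\left(U + \left(U + 6\right) \left(1 - U\right)\right) \frac{1}{U - 6}}{8} = -6 + \frac{\left(U + \left(6 + U\right) \left(1 - U\right)\right) \frac{1}{-6 + U}}{8} = -6 + \frac{\left(U + \left(1 - U\right) \left(6 + U\right)\right) \frac{1}{-6 + U}}{8} = -6 + \frac{\frac{1}{-6 + U} \left(U + \left(1 - U\right) \left(6 + U\right)\right)}{8} = -6 + \frac{U + \left(1 - U\right) \left(6 + U\right)}{8 \left(-6 + U\right)}$)
$\left(-22\right) \left(-39\right) L{\left(C{\left(4 \right)} \right)} = \left(-22\right) \left(-39\right) \frac{294 - \left(4^{2}\right)^{2} - 52 \cdot 4^{2}}{8 \left(-6 + 4^{2}\right)} = 858 \frac{294 - 16^{2} - 832}{8 \left(-6 + 16\right)} = 858 \frac{294 - 256 - 832}{8 \cdot 10} = 858 \cdot \frac{1}{8} \cdot \frac{1}{10} \left(294 - 256 - 832\right) = 858 \cdot \frac{1}{8} \cdot \frac{1}{10} \left(-794\right) = 858 \left(- \frac{397}{40}\right) = - \frac{170313}{20}$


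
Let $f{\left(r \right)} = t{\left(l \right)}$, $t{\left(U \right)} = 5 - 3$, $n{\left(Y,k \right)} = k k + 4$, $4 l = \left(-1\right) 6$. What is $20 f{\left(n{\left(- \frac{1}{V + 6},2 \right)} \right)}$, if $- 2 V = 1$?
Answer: $40$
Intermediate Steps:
$V = - \frac{1}{2}$ ($V = \left(- \frac{1}{2}\right) 1 = - \frac{1}{2} \approx -0.5$)
$l = - \frac{3}{2}$ ($l = \frac{\left(-1\right) 6}{4} = \frac{1}{4} \left(-6\right) = - \frac{3}{2} \approx -1.5$)
$n{\left(Y,k \right)} = 4 + k^{2}$ ($n{\left(Y,k \right)} = k^{2} + 4 = 4 + k^{2}$)
$t{\left(U \right)} = 2$ ($t{\left(U \right)} = 5 - 3 = 2$)
$f{\left(r \right)} = 2$
$20 f{\left(n{\left(- \frac{1}{V + 6},2 \right)} \right)} = 20 \cdot 2 = 40$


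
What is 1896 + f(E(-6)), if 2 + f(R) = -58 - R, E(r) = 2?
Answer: 1834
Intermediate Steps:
f(R) = -60 - R (f(R) = -2 + (-58 - R) = -60 - R)
1896 + f(E(-6)) = 1896 + (-60 - 1*2) = 1896 + (-60 - 2) = 1896 - 62 = 1834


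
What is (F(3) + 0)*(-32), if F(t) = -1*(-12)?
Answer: -384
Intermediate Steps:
F(t) = 12
(F(3) + 0)*(-32) = (12 + 0)*(-32) = 12*(-32) = -384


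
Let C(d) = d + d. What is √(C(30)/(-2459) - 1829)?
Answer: I*√11059527089/2459 ≈ 42.767*I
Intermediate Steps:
C(d) = 2*d
√(C(30)/(-2459) - 1829) = √((2*30)/(-2459) - 1829) = √(60*(-1/2459) - 1829) = √(-60/2459 - 1829) = √(-4497571/2459) = I*√11059527089/2459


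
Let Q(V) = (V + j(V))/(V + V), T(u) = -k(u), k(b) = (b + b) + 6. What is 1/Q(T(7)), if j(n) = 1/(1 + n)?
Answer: 760/381 ≈ 1.9948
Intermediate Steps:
k(b) = 6 + 2*b (k(b) = 2*b + 6 = 6 + 2*b)
T(u) = -6 - 2*u (T(u) = -(6 + 2*u) = -6 - 2*u)
Q(V) = (V + 1/(1 + V))/(2*V) (Q(V) = (V + 1/(1 + V))/(V + V) = (V + 1/(1 + V))/((2*V)) = (V + 1/(1 + V))*(1/(2*V)) = (V + 1/(1 + V))/(2*V))
1/Q(T(7)) = 1/((1 + (-6 - 2*7)*(1 + (-6 - 2*7)))/(2*(-6 - 2*7)*(1 + (-6 - 2*7)))) = 1/((1 + (-6 - 14)*(1 + (-6 - 14)))/(2*(-6 - 14)*(1 + (-6 - 14)))) = 1/((1/2)*(1 - 20*(1 - 20))/(-20*(1 - 20))) = 1/((1/2)*(-1/20)*(1 - 20*(-19))/(-19)) = 1/((1/2)*(-1/20)*(-1/19)*(1 + 380)) = 1/((1/2)*(-1/20)*(-1/19)*381) = 1/(381/760) = 760/381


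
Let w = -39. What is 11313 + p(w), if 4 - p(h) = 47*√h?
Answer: 11317 - 47*I*√39 ≈ 11317.0 - 293.52*I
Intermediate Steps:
p(h) = 4 - 47*√h
11313 + p(w) = 11313 + (4 - 47*I*√39) = 11317 - 47*I*√39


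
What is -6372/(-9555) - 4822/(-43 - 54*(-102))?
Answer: -750082/3481205 ≈ -0.21547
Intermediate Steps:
-6372/(-9555) - 4822/(-43 - 54*(-102)) = -6372*(-1/9555) - 4822/(-43 + 5508) = 2124/3185 - 4822/5465 = -750082/3481205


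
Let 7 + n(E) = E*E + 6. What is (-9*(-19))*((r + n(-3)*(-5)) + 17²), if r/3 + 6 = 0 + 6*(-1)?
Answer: 36423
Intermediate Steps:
n(E) = -1 + E² (n(E) = -7 + (E*E + 6) = -7 + (E² + 6) = -7 + (6 + E²) = -1 + E²)
r = -36 (r = -18 + 3*(0 + 6*(-1)) = -18 + 3*(0 - 6) = -18 + 3*(-6) = -18 - 18 = -36)
(-9*(-19))*((r + n(-3)*(-5)) + 17²) = (-9*(-19))*((-36 + (-1 + (-3)²)*(-5)) + 17²) = 171*((-36 + (-1 + 9)*(-5)) + 289) = 171*((-36 + 8*(-5)) + 289) = 171*((-36 - 40) + 289) = 171*(-76 + 289) = 171*213 = 36423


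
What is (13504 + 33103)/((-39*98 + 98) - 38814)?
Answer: -46607/42538 ≈ -1.0957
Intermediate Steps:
(13504 + 33103)/((-39*98 + 98) - 38814) = 46607/((-3822 + 98) - 38814) = 46607/(-3724 - 38814) = 46607/(-42538) = 46607*(-1/42538) = -46607/42538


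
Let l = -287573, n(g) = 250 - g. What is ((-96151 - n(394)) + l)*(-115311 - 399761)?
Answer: 197571317760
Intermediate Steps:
((-96151 - n(394)) + l)*(-115311 - 399761) = ((-96151 - (250 - 1*394)) - 287573)*(-115311 - 399761) = ((-96151 - (250 - 394)) - 287573)*(-515072) = ((-96151 - 1*(-144)) - 287573)*(-515072) = ((-96151 + 144) - 287573)*(-515072) = (-96007 - 287573)*(-515072) = -383580*(-515072) = 197571317760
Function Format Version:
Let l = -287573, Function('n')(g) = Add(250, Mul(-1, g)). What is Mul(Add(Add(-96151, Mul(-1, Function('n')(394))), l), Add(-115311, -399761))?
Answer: 197571317760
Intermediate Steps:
Mul(Add(Add(-96151, Mul(-1, Function('n')(394))), l), Add(-115311, -399761)) = Mul(Add(Add(-96151, Mul(-1, Add(250, Mul(-1, 394)))), -287573), Add(-115311, -399761)) = Mul(Add(Add(-96151, Mul(-1, Add(250, -394))), -287573), -515072) = Mul(Add(Add(-96151, Mul(-1, -144)), -287573), -515072) = Mul(Add(Add(-96151, 144), -287573), -515072) = Mul(Add(-96007, -287573), -515072) = Mul(-383580, -515072) = 197571317760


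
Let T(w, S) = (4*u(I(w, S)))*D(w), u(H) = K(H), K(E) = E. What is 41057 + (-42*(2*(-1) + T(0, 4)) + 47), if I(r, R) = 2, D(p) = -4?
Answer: 42532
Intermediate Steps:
u(H) = H
T(w, S) = -32 (T(w, S) = (4*2)*(-4) = 8*(-4) = -32)
41057 + (-42*(2*(-1) + T(0, 4)) + 47) = 41057 + (-42*(2*(-1) - 32) + 47) = 41057 + (-42*(-2 - 32) + 47) = 41057 + (-42*(-34) + 47) = 41057 + (1428 + 47) = 41057 + 1475 = 42532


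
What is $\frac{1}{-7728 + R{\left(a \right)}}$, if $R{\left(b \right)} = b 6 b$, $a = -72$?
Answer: $\frac{1}{23376} \approx 4.2779 \cdot 10^{-5}$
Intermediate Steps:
$R{\left(b \right)} = 6 b^{2}$ ($R{\left(b \right)} = 6 b b = 6 b^{2}$)
$\frac{1}{-7728 + R{\left(a \right)}} = \frac{1}{-7728 + 6 \left(-72\right)^{2}} = \frac{1}{-7728 + 6 \cdot 5184} = \frac{1}{-7728 + 31104} = \frac{1}{23376}$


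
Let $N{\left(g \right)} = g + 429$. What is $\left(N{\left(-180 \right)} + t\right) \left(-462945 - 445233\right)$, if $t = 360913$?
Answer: $-327999382836$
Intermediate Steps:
$N{\left(g \right)} = 429 + g$
$\left(N{\left(-180 \right)} + t\right) \left(-462945 - 445233\right) = \left(\left(429 - 180\right) + 360913\right) \left(-462945 - 445233\right) = \left(249 + 360913\right) \left(-908178\right) = 361162 \left(-908178\right) = -327999382836$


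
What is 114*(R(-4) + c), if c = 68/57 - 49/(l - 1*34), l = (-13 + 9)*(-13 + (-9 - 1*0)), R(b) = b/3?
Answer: -1075/9 ≈ -119.44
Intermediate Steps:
R(b) = b/3 (R(b) = b*(1/3) = b/3)
l = 88 (l = -4*(-13 + (-9 + 0)) = -4*(-13 - 9) = -4*(-22) = 88)
c = 293/1026 (c = 68/57 - 49/(88 - 1*34) = 68*(1/57) - 49/(88 - 34) = 68/57 - 49/54 = 293/1026 ≈ 0.28557)
114*(R(-4) + c) = 114*((1/3)*(-4) + 293/1026) = 114*(-4/3 + 293/1026) = 114*(-1075/1026) = -1075/9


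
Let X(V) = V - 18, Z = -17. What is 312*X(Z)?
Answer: -10920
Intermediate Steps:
X(V) = -18 + V
312*X(Z) = 312*(-18 - 17) = 312*(-35) = -10920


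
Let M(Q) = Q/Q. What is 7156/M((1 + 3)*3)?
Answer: 7156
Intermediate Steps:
M(Q) = 1
7156/M((1 + 3)*3) = 7156/1 = 7156*1 = 7156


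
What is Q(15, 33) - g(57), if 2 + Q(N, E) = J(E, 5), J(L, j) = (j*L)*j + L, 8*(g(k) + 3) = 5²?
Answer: 6847/8 ≈ 855.88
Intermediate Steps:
g(k) = ⅛ (g(k) = -3 + (⅛)*5² = -3 + (⅛)*25 = -3 + 25/8 = ⅛)
J(L, j) = L + L*j² (J(L, j) = (L*j)*j + L = L*j² + L = L + L*j²)
Q(N, E) = -2 + 26*E (Q(N, E) = -2 + E*(1 + 5²) = -2 + E*(1 + 25) = -2 + E*26 = -2 + 26*E)
Q(15, 33) - g(57) = (-2 + 26*33) - 1*⅛ = (-2 + 858) - ⅛ = 856 - ⅛ = 6847/8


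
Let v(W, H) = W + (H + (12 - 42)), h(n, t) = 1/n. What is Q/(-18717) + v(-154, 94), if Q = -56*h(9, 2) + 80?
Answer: -15161434/168453 ≈ -90.004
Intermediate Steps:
Q = 664/9 (Q = -56/9 + 80 = 664/9 ≈ 73.778)
v(W, H) = -30 + H + W (v(W, H) = W + (H - 30) = W + (-30 + H) = -30 + H + W)
Q/(-18717) + v(-154, 94) = (664/9)/(-18717) + (-30 + 94 - 154) = (664/9)*(-1/18717) - 90 = -664/168453 - 90 = -15161434/168453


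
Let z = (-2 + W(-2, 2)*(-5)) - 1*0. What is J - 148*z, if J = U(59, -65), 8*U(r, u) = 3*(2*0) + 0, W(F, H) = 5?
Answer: 3996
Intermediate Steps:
U(r, u) = 0 (U(r, u) = (3*(2*0) + 0)/8 = (3*0 + 0)/8 = (0 + 0)/8 = (⅛)*0 = 0)
J = 0
z = -27 (z = (-2 + 5*(-5)) - 1*0 = (-2 - 25) + 0 = -27 + 0 = -27)
J - 148*z = 0 - 148*(-27) = 0 - 1*(-3996) = 0 + 3996 = 3996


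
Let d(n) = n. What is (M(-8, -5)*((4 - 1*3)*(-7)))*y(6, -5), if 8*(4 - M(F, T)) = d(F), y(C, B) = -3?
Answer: 105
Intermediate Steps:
M(F, T) = 4 - F/8
(M(-8, -5)*((4 - 1*3)*(-7)))*y(6, -5) = ((4 - ⅛*(-8))*((4 - 1*3)*(-7)))*(-3) = ((4 + 1)*((4 - 3)*(-7)))*(-3) = (5*(1*(-7)))*(-3) = (5*(-7))*(-3) = -35*(-3) = 105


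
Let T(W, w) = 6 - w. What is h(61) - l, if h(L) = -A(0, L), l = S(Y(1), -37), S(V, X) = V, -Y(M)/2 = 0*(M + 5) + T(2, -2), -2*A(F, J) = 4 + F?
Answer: 18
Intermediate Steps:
A(F, J) = -2 - F/2 (A(F, J) = -(4 + F)/2 = -2 - F/2)
Y(M) = -16 (Y(M) = -2*(0*(M + 5) + (6 - 1*(-2))) = -2*(0*(5 + M) + (6 + 2)) = -2*(0 + 8) = -2*8 = -16)
l = -16
h(L) = 2 (h(L) = -(-2 - ½*0) = -(-2 + 0) = -1*(-2) = 2)
h(61) - l = 2 - 1*(-16) = 2 + 16 = 18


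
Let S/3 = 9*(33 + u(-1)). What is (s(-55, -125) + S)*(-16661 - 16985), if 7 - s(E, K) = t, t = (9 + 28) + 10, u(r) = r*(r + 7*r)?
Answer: -35900282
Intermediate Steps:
u(r) = 8*r**2 (u(r) = r*(8*r) = 8*r**2)
t = 47 (t = 37 + 10 = 47)
s(E, K) = -40 (s(E, K) = 7 - 1*47 = 7 - 47 = -40)
S = 1107 (S = 3*(9*(33 + 8*(-1)**2)) = 3*(9*(33 + 8*1)) = 3*(9*(33 + 8)) = 3*(9*41) = 3*369 = 1107)
(s(-55, -125) + S)*(-16661 - 16985) = (-40 + 1107)*(-16661 - 16985) = 1067*(-33646) = -35900282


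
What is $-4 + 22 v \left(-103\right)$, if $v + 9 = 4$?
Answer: $11326$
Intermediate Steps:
$v = -5$ ($v = -9 + 4 = -5$)
$-4 + 22 v \left(-103\right) = -4 + 22 \left(-5\right) \left(-103\right) = -4 - -11330 = -4 + 11330 = 11326$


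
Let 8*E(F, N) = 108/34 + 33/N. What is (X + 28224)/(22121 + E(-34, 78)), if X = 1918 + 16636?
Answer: 165407008/78221447 ≈ 2.1146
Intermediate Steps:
E(F, N) = 27/68 + 33/(8*N) (E(F, N) = (108/34 + 33/N)/8 = (108*(1/34) + 33/N)/8 = (54/17 + 33/N)/8 = 27/68 + 33/(8*N))
X = 18554
(X + 28224)/(22121 + E(-34, 78)) = (18554 + 28224)/(22121 + (3/136)*(187 + 18*78)/78) = 46778/(22121 + (3/136)*(1/78)*(187 + 1404)) = 46778/(22121 + (3/136)*(1/78)*1591) = 46778/(22121 + 1591/3536) = 46778/(78221447/3536) = 46778*(3536/78221447) = 165407008/78221447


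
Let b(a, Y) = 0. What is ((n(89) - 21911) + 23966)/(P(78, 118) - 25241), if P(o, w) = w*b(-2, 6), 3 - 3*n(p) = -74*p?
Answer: -12754/75723 ≈ -0.16843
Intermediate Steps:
n(p) = 1 + 74*p/3 (n(p) = 1 - (-74)*p/3 = 1 + 74*p/3)
P(o, w) = 0 (P(o, w) = w*0 = 0)
((n(89) - 21911) + 23966)/(P(78, 118) - 25241) = (((1 + (74/3)*89) - 21911) + 23966)/(0 - 25241) = (((1 + 6586/3) - 21911) + 23966)/(-25241) = ((6589/3 - 21911) + 23966)*(-1/25241) = (-59144/3 + 23966)*(-1/25241) = (12754/3)*(-1/25241) = -12754/75723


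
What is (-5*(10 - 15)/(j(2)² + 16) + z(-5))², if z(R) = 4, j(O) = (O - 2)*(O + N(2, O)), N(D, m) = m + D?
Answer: 7921/256 ≈ 30.941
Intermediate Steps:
N(D, m) = D + m
j(O) = (-2 + O)*(2 + 2*O) (j(O) = (O - 2)*(O + (2 + O)) = (-2 + O)*(2 + 2*O))
(-5*(10 - 15)/(j(2)² + 16) + z(-5))² = (-5*(10 - 15)/((-4 - 2*2 + 2*2²)² + 16) + 4)² = (-5*(-5/((-4 - 4 + 2*4)² + 16)) + 4)² = (-5*(-5/((-4 - 4 + 8)² + 16)) + 4)² = (-5*(-5/(0² + 16)) + 4)² = (-5*(-5/(0 + 16)) + 4)² = (-5/(16*(-⅕)) + 4)² = (-5/(-16/5) + 4)² = (-5*(-5/16) + 4)² = (25/16 + 4)² = (89/16)² = 7921/256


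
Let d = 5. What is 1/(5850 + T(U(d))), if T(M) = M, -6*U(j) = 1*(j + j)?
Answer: 3/17545 ≈ 0.00017099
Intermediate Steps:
U(j) = -j/3 (U(j) = -(j + j)/6 = -2*j/6 = -j/3)
1/(5850 + T(U(d))) = 1/(5850 - ⅓*5) = 1/(5850 - 5/3) = 1/(17545/3) = 3/17545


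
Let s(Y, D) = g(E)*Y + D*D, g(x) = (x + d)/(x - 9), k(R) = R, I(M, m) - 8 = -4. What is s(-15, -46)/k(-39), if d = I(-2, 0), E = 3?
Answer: -4267/78 ≈ -54.705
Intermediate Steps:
I(M, m) = 4 (I(M, m) = 8 - 4 = 4)
d = 4
g(x) = (4 + x)/(-9 + x) (g(x) = (x + 4)/(x - 9) = (4 + x)/(-9 + x))
s(Y, D) = D² - 7*Y/6 (s(Y, D) = ((4 + 3)/(-9 + 3))*Y + D*D = (7/(-6))*Y + D² = (-⅙*7)*Y + D² = -7*Y/6 + D² = D² - 7*Y/6)
s(-15, -46)/k(-39) = ((-46)² - 7/6*(-15))/(-39) = (2116 + 35/2)*(-1/39) = (4267/2)*(-1/39) = -4267/78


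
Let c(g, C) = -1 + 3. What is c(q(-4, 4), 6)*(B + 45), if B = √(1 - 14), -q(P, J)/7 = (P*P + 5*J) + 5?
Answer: 90 + 2*I*√13 ≈ 90.0 + 7.2111*I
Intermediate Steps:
q(P, J) = -35 - 35*J - 7*P² (q(P, J) = -7*((P*P + 5*J) + 5) = -7*((P² + 5*J) + 5) = -7*(5 + P² + 5*J) = -35 - 35*J - 7*P²)
c(g, C) = 2
B = I*√13 (B = √(-13) = I*√13 ≈ 3.6056*I)
c(q(-4, 4), 6)*(B + 45) = 2*(I*√13 + 45) = 2*(45 + I*√13) = 90 + 2*I*√13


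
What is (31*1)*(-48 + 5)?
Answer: -1333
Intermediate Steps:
(31*1)*(-48 + 5) = 31*(-43) = -1333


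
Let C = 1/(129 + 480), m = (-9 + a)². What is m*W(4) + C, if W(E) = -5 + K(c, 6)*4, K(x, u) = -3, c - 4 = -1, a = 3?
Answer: -372707/609 ≈ -612.00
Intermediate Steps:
c = 3 (c = 4 - 1 = 3)
m = 36 (m = (-9 + 3)² = (-6)² = 36)
C = 1/609 ≈ 0.0016420
W(E) = -17 (W(E) = -5 - 3*4 = -5 - 12 = -17)
m*W(4) + C = 36*(-17) + 1/609 = -612 + 1/609 = -372707/609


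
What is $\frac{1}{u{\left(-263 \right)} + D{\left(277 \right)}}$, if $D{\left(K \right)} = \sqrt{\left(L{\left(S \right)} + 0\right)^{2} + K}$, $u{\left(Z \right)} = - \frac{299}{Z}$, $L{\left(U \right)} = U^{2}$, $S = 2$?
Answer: $- \frac{78637}{20177116} + \frac{69169 \sqrt{293}}{20177116} \approx 0.054782$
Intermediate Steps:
$D{\left(K \right)} = \sqrt{16 + K}$ ($D{\left(K \right)} = \sqrt{\left(2^{2} + 0\right)^{2} + K} = \sqrt{\left(4 + 0\right)^{2} + K} = \sqrt{4^{2} + K} = \sqrt{16 + K}$)
$\frac{1}{u{\left(-263 \right)} + D{\left(277 \right)}} = \frac{1}{- \frac{299}{-263} + \sqrt{16 + 277}} = \frac{1}{\left(-299\right) \left(- \frac{1}{263}\right) + \sqrt{293}} = \frac{1}{\frac{299}{263} + \sqrt{293}}$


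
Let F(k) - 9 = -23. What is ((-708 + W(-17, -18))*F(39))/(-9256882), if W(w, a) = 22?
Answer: -4802/4628441 ≈ -0.0010375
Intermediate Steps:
F(k) = -14 (F(k) = 9 - 23 = -14)
((-708 + W(-17, -18))*F(39))/(-9256882) = ((-708 + 22)*(-14))/(-9256882) = -686*(-14)*(-1/9256882) = 9604*(-1/9256882) = -4802/4628441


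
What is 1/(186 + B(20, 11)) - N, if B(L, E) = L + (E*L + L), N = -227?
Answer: 101243/446 ≈ 227.00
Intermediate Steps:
B(L, E) = 2*L + E*L (B(L, E) = L + (L + E*L) = 2*L + E*L)
1/(186 + B(20, 11)) - N = 1/(186 + 20*(2 + 11)) - 1*(-227) = 1/(186 + 20*13) + 227 = 1/(186 + 260) + 227 = 1/446 + 227 = 101243/446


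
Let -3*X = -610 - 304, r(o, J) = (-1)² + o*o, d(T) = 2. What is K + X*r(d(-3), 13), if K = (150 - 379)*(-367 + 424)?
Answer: -34589/3 ≈ -11530.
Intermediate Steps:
K = -13053 (K = -229*57 = -13053)
r(o, J) = 1 + o²
X = 914/3 (X = -(-610 - 304)/3 = -⅓*(-914) = 914/3 ≈ 304.67)
K + X*r(d(-3), 13) = -13053 + 914*(1 + 2²)/3 = -13053 + 914*(1 + 4)/3 = -13053 + (914/3)*5 = -13053 + 4570/3 = -34589/3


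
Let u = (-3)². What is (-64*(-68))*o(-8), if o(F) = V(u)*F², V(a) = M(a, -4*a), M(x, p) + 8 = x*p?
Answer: -92471296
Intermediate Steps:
u = 9
M(x, p) = -8 + p*x (M(x, p) = -8 + x*p = -8 + p*x)
V(a) = -8 - 4*a² (V(a) = -8 + (-4*a)*a = -8 - 4*a²)
o(F) = -332*F² (o(F) = (-8 - 4*9²)*F² = (-8 - 4*81)*F² = (-8 - 324)*F² = -332*F²)
(-64*(-68))*o(-8) = (-64*(-68))*(-332*(-8)²) = 4352*(-332*64) = 4352*(-21248) = -92471296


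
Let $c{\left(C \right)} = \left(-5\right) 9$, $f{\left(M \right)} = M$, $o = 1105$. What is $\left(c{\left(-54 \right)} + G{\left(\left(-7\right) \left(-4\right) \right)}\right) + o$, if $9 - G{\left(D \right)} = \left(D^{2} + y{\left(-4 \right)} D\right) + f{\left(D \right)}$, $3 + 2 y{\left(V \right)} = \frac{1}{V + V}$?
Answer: $\frac{1203}{4} \approx 300.75$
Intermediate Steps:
$c{\left(C \right)} = -45$
$y{\left(V \right)} = - \frac{3}{2} + \frac{1}{4 V}$ ($y{\left(V \right)} = - \frac{3}{2} + \frac{1}{2 \left(V + V\right)} = - \frac{3}{2} + \frac{1}{2 \cdot 2 V} = - \frac{3}{2} + \frac{\frac{1}{2} \frac{1}{V}}{2} = - \frac{3}{2} + \frac{1}{4 V}$)
$G{\left(D \right)} = 9 - D^{2} + \frac{9 D}{16}$ ($G{\left(D \right)} = 9 - \left(\left(D^{2} + \frac{1 - -24}{4 \left(-4\right)} D\right) + D\right) = 9 - \left(\left(D^{2} + \frac{1}{4} \left(- \frac{1}{4}\right) \left(1 + 24\right) D\right) + D\right) = 9 - \left(\left(D^{2} + \frac{1}{4} \left(- \frac{1}{4}\right) 25 D\right) + D\right) = 9 - \left(\left(D^{2} - \frac{25 D}{16}\right) + D\right) = 9 - \left(D^{2} - \frac{9 D}{16}\right) = 9 - D^{2} + \frac{9 D}{16}$)
$\left(c{\left(-54 \right)} + G{\left(\left(-7\right) \left(-4\right) \right)}\right) + o = \left(-45 + \left(9 - \left(\left(-7\right) \left(-4\right)\right)^{2} + \frac{9 \left(\left(-7\right) \left(-4\right)\right)}{16}\right)\right) + 1105 = \left(-45 + \left(9 - 28^{2} + \frac{9}{16} \cdot 28\right)\right) + 1105 = \left(-45 + \left(9 - 784 + \frac{63}{4}\right)\right) + 1105 = \left(-45 - \frac{3037}{4}\right) + 1105 = - \frac{3217}{4} + 1105 = \frac{1203}{4}$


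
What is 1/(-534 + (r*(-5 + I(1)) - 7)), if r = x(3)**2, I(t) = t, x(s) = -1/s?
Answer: -9/4873 ≈ -0.0018469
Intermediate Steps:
r = 1/9 (r = (-1/3)**2 = 1/9 ≈ 0.11111)
1/(-534 + (r*(-5 + I(1)) - 7)) = 1/(-534 + ((-5 + 1)/9 - 7)) = 1/(-534 + ((1/9)*(-4) - 7)) = 1/(-534 + (-4/9 - 7)) = 1/(-534 - 67/9) = 1/(-4873/9) = -9/4873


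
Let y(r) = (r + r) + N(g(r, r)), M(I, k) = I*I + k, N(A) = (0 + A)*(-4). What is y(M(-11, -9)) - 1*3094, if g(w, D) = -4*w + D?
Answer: -1526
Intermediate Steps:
g(w, D) = D - 4*w
N(A) = -4*A (N(A) = A*(-4) = -4*A)
M(I, k) = k + I² (M(I, k) = I² + k = k + I²)
y(r) = 14*r (y(r) = (r + r) - 4*(r - 4*r) = 2*r - (-12)*r = 2*r + 12*r = 14*r)
y(M(-11, -9)) - 1*3094 = 14*(-9 + (-11)²) - 1*3094 = 14*(-9 + 121) - 3094 = 14*112 - 3094 = 1568 - 3094 = -1526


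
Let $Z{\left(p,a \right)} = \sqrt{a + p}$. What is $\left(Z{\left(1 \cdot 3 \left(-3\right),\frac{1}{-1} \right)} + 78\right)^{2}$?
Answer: $\left(78 + i \sqrt{10}\right)^{2} \approx 6074.0 + 493.32 i$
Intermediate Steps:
$\left(Z{\left(1 \cdot 3 \left(-3\right),\frac{1}{-1} \right)} + 78\right)^{2} = \left(\sqrt{\frac{1}{-1} + 1 \cdot 3 \left(-3\right)} + 78\right)^{2} = \left(\sqrt{-1 + 3 \left(-3\right)} + 78\right)^{2} = \left(\sqrt{-1 - 9} + 78\right)^{2} = \left(\sqrt{-10} + 78\right)^{2} = \left(i \sqrt{10} + 78\right)^{2} = \left(78 + i \sqrt{10}\right)^{2}$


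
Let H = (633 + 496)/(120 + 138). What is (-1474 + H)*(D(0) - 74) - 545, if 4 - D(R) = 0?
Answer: 13200400/129 ≈ 1.0233e+5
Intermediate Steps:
H = 1129/258 ≈ 4.3760
D(R) = 4 (D(R) = 4 - 1*0 = 4 + 0 = 4)
(-1474 + H)*(D(0) - 74) - 545 = (-1474 + 1129/258)*(4 - 74) - 545 = -379163/258*(-70) - 545 = 13270705/129 - 545 = 13200400/129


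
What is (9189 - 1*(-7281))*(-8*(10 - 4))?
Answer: -790560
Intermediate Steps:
(9189 - 1*(-7281))*(-8*(10 - 4)) = (9189 + 7281)*(-8*6) = 16470*(-48) = -790560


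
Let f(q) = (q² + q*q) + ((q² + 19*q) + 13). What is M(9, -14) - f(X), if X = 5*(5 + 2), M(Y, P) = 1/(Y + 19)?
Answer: -121883/28 ≈ -4353.0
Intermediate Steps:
M(Y, P) = 1/(19 + Y)
X = 35 (X = 5*7 = 35)
f(q) = 13 + 3*q² + 19*q (f(q) = (q² + q²) + (13 + q² + 19*q) = 2*q² + (13 + q² + 19*q) = 13 + 3*q² + 19*q)
M(9, -14) - f(X) = 1/(19 + 9) - (13 + 3*35² + 19*35) = 1/28 - (13 + 3*1225 + 665) = 1/28 - (13 + 3675 + 665) = 1/28 - 1*4353 = 1/28 - 4353 = -121883/28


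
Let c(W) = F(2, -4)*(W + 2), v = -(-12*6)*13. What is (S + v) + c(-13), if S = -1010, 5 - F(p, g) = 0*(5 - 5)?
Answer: -129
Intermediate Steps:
F(p, g) = 5 (F(p, g) = 5 - 0*(5 - 5) = 5 - 0*0 = 5 - 1*0 = 5 + 0 = 5)
v = 936 (v = -(-72)*13 = -1*(-936) = 936)
c(W) = 10 + 5*W (c(W) = 5*(W + 2) = 5*(2 + W) = 10 + 5*W)
(S + v) + c(-13) = (-1010 + 936) + (10 + 5*(-13)) = -74 + (10 - 65) = -74 - 55 = -129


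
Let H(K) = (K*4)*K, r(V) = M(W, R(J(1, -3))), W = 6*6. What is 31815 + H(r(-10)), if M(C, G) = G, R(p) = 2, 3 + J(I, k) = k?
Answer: 31831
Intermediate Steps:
J(I, k) = -3 + k
W = 36
r(V) = 2
H(K) = 4*K² (H(K) = (4*K)*K = 4*K²)
31815 + H(r(-10)) = 31815 + 4*2² = 31815 + 4*4 = 31815 + 16 = 31831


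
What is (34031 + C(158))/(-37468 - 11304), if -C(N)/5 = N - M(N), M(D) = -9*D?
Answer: -26131/48772 ≈ -0.53578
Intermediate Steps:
C(N) = -50*N (C(N) = -5*(N - (-9)*N) = -5*(N + 9*N) = -50*N)
(34031 + C(158))/(-37468 - 11304) = (34031 - 50*158)/(-37468 - 11304) = (34031 - 7900)/(-48772) = 26131*(-1/48772) = -26131/48772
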